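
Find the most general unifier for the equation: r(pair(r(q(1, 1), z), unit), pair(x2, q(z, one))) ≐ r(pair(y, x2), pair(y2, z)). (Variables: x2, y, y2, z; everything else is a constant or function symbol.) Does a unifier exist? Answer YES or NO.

Decompose r/2: pair(r(q(1, 1), z), unit) ≐ pair(y, x2),  pair(x2, q(z, one)) ≐ pair(y2, z).
Decompose pair/2: r(q(1, 1), z) ≐ y,  unit ≐ x2.
Bind y := r(q(1, 1), z); no other remaining equation mentions y.
Bind x2 := unit; substituting into the remaining equation gives: pair(unit, q(z, one)) ≐ pair(y2, z).
Decompose pair/2: unit ≐ y2,  q(z, one) ≐ z.
Bind y2 := unit; no other remaining equation mentions y2.
Occurs check fails: z occurs in q(z, one); the equation z ≐ q(z, one) has no finite solution.

NO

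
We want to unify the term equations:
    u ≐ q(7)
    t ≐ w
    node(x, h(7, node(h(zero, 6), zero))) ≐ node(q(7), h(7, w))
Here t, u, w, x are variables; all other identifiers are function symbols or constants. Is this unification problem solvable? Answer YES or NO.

Bind u := q(7); no other remaining equation mentions u.
Bind t := w; no other remaining equation mentions t.
Decompose node/2: x ≐ q(7),  h(7, node(h(zero, 6), zero)) ≐ h(7, w).
Bind x := q(7); no other remaining equation mentions x.
Decompose h/2: 7 ≐ 7,  node(h(zero, 6), zero) ≐ w.
Delete trivial equation 7 ≐ 7.
Bind w := node(h(zero, 6), zero). Substituting into the earlier binding gives t := node(h(zero, 6), zero).
No equations remain and no clash or occurs-check failure arose, so a unifier exists.

YES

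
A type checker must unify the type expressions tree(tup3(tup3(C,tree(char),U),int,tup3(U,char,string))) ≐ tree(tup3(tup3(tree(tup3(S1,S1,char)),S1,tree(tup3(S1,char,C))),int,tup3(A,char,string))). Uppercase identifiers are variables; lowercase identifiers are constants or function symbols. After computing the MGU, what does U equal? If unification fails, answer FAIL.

Decompose tree/1: tup3(tup3(C,tree(char),U),int,tup3(U,char,string)) ≐ tup3(tup3(tree(tup3(S1,S1,char)),S1,tree(tup3(S1,char,C))),int,tup3(A,char,string)).
Decompose tup3/3: tup3(C,tree(char),U) ≐ tup3(tree(tup3(S1,S1,char)),S1,tree(tup3(S1,char,C))),  int ≐ int,  tup3(U,char,string) ≐ tup3(A,char,string).
Decompose tup3/3: C ≐ tree(tup3(S1,S1,char)),  tree(char) ≐ S1,  U ≐ tree(tup3(S1,char,C)).
Bind C := tree(tup3(S1,S1,char)); substituting into the one remaining equation that mentions C gives: U ≐ tree(tup3(S1,char,tree(tup3(S1,S1,char)))).
Bind S1 := tree(char); substituting into the one remaining equation that mentions S1 gives: U ≐ tree(tup3(tree(char),char,tree(tup3(tree(char),tree(char),char)))). Substituting into the earlier binding gives C := tree(tup3(tree(char),tree(char),char)).
Bind U := tree(tup3(tree(char),char,tree(tup3(tree(char),tree(char),char)))); substituting into the one remaining equation that mentions U gives: tup3(tree(tup3(tree(char),char,tree(tup3(tree(char),tree(char),char)))),char,string) ≐ tup3(A,char,string).
Delete trivial equation int ≐ int.
Decompose tup3/3: tree(tup3(tree(char),char,tree(tup3(tree(char),tree(char),char)))) ≐ A,  char ≐ char,  string ≐ string.
Bind A := tree(tup3(tree(char),char,tree(tup3(tree(char),tree(char),char)))); no other remaining equation mentions A.
Delete trivial equation char ≐ char.
Delete trivial equation string ≐ string.
MGU = { C ↦ tree(tup3(tree(char),tree(char),char)), S1 ↦ tree(char), U ↦ tree(tup3(tree(char),char,tree(tup3(tree(char),tree(char),char)))), A ↦ tree(tup3(tree(char),char,tree(tup3(tree(char),tree(char),char)))) }, so U ↦ tree(tup3(tree(char),char,tree(tup3(tree(char),tree(char),char)))).

tree(tup3(tree(char),char,tree(tup3(tree(char),tree(char),char))))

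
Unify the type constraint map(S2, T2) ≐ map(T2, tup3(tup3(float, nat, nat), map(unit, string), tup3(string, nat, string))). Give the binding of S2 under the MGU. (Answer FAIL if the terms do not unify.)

tup3(tup3(float, nat, nat), map(unit, string), tup3(string, nat, string))

Decompose map/2: S2 ≐ T2,  T2 ≐ tup3(tup3(float, nat, nat), map(unit, string), tup3(string, nat, string)).
Bind S2 := T2; no other remaining equation mentions S2.
Bind T2 := tup3(tup3(float, nat, nat), map(unit, string), tup3(string, nat, string)). Substituting into the earlier binding gives S2 := tup3(tup3(float, nat, nat), map(unit, string), tup3(string, nat, string)).
MGU = { S2 ↦ tup3(tup3(float, nat, nat), map(unit, string), tup3(string, nat, string)), T2 ↦ tup3(tup3(float, nat, nat), map(unit, string), tup3(string, nat, string)) }, so S2 ↦ tup3(tup3(float, nat, nat), map(unit, string), tup3(string, nat, string)).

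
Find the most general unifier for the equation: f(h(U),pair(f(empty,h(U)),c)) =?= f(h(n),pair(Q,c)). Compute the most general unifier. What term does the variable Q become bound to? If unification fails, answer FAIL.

f(empty,h(n))

Decompose f/2: h(U) =?= h(n),  pair(f(empty,h(U)),c) =?= pair(Q,c).
Decompose h/1: U =?= n.
Bind U := n; substituting into the remaining equation gives: pair(f(empty,h(n)),c) =?= pair(Q,c).
Decompose pair/2: f(empty,h(n)) =?= Q,  c =?= c.
Bind Q := f(empty,h(n)); no other remaining equation mentions Q.
Delete trivial equation c =?= c.
MGU = { U := n, Q := f(empty,h(n)) }, so Q := f(empty,h(n)).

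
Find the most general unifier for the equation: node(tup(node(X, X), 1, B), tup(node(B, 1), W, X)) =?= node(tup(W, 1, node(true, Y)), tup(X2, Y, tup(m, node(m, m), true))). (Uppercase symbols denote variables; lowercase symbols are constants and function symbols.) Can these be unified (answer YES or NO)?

Decompose node/2: tup(node(X, X), 1, B) =?= tup(W, 1, node(true, Y)),  tup(node(B, 1), W, X) =?= tup(X2, Y, tup(m, node(m, m), true)).
Decompose tup/3: node(X, X) =?= W,  1 =?= 1,  B =?= node(true, Y).
Bind W := node(X, X); substituting into the one remaining equation that mentions W gives: tup(node(B, 1), node(X, X), X) =?= tup(X2, Y, tup(m, node(m, m), true)).
Delete trivial equation 1 =?= 1.
Bind B := node(true, Y); substituting into the remaining equation gives: tup(node(node(true, Y), 1), node(X, X), X) =?= tup(X2, Y, tup(m, node(m, m), true)).
Decompose tup/3: node(node(true, Y), 1) =?= X2,  node(X, X) =?= Y,  X =?= tup(m, node(m, m), true).
Bind X2 := node(node(true, Y), 1); no other remaining equation mentions X2.
Bind Y := node(X, X); no other remaining equation mentions Y. Substituting into the earlier bindings gives B := node(true, node(X, X)), X2 := node(node(true, node(X, X)), 1).
Bind X := tup(m, node(m, m), true). Substituting into the earlier bindings gives W := node(tup(m, node(m, m), true), tup(m, node(m, m), true)), B := node(true, node(tup(m, node(m, m), true), tup(m, node(m, m), true))), X2 := node(node(true, node(tup(m, node(m, m), true), tup(m, node(m, m), true))), 1), Y := node(tup(m, node(m, m), true), tup(m, node(m, m), true)).
No equations remain and no clash or occurs-check failure arose, so a unifier exists.

YES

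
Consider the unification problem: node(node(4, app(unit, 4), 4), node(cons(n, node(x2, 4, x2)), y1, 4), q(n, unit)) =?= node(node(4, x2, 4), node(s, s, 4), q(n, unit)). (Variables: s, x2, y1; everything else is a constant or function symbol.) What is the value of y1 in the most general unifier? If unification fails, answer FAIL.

Decompose node/3: node(4, app(unit, 4), 4) =?= node(4, x2, 4),  node(cons(n, node(x2, 4, x2)), y1, 4) =?= node(s, s, 4),  q(n, unit) =?= q(n, unit).
Decompose node/3: 4 =?= 4,  app(unit, 4) =?= x2,  4 =?= 4.
Delete trivial equation 4 =?= 4.
Bind x2 := app(unit, 4); substituting into the one remaining equation that mentions x2 gives: node(cons(n, node(app(unit, 4), 4, app(unit, 4))), y1, 4) =?= node(s, s, 4).
Delete trivial equation 4 =?= 4.
Decompose node/3: cons(n, node(app(unit, 4), 4, app(unit, 4))) =?= s,  y1 =?= s,  4 =?= 4.
Bind s := cons(n, node(app(unit, 4), 4, app(unit, 4))); substituting into the one remaining equation that mentions s gives: y1 =?= cons(n, node(app(unit, 4), 4, app(unit, 4))).
Bind y1 := cons(n, node(app(unit, 4), 4, app(unit, 4))); no other remaining equation mentions y1.
Delete trivial equation 4 =?= 4.
Delete trivial equation q(n, unit) =?= q(n, unit).
MGU = { x2 := app(unit, 4), s := cons(n, node(app(unit, 4), 4, app(unit, 4))), y1 := cons(n, node(app(unit, 4), 4, app(unit, 4))) }, so y1 := cons(n, node(app(unit, 4), 4, app(unit, 4))).

cons(n, node(app(unit, 4), 4, app(unit, 4)))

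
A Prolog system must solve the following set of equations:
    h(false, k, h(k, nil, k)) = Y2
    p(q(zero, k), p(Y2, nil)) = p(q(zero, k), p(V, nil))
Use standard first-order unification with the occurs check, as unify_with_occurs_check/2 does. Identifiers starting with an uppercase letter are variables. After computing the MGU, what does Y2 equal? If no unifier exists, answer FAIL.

Bind Y2 := h(false, k, h(k, nil, k)); substituting into the remaining equation gives: p(q(zero, k), p(h(false, k, h(k, nil, k)), nil)) = p(q(zero, k), p(V, nil)).
Decompose p/2: q(zero, k) = q(zero, k),  p(h(false, k, h(k, nil, k)), nil) = p(V, nil).
Delete trivial equation q(zero, k) = q(zero, k).
Decompose p/2: h(false, k, h(k, nil, k)) = V,  nil = nil.
Bind V := h(false, k, h(k, nil, k)); no other remaining equation mentions V.
Delete trivial equation nil = nil.
MGU = { Y2 -> h(false, k, h(k, nil, k)), V -> h(false, k, h(k, nil, k)) }, so Y2 -> h(false, k, h(k, nil, k)).

h(false, k, h(k, nil, k))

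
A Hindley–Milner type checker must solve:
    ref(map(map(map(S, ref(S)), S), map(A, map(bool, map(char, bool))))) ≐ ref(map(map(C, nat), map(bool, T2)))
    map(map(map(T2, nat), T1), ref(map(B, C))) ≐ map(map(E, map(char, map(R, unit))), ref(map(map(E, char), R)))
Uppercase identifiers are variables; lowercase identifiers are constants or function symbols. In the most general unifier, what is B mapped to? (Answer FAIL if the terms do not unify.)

map(map(map(bool, map(char, bool)), nat), char)

Decompose ref/1: map(map(map(S, ref(S)), S), map(A, map(bool, map(char, bool)))) ≐ map(map(C, nat), map(bool, T2)).
Decompose map/2: map(map(S, ref(S)), S) ≐ map(C, nat),  map(A, map(bool, map(char, bool))) ≐ map(bool, T2).
Decompose map/2: map(S, ref(S)) ≐ C,  S ≐ nat.
Bind C := map(S, ref(S)); substituting into the one remaining equation that mentions C gives: map(map(map(T2, nat), T1), ref(map(B, map(S, ref(S))))) ≐ map(map(E, map(char, map(R, unit))), ref(map(map(E, char), R))).
Bind S := nat; substituting into the one remaining equation that mentions S gives: map(map(map(T2, nat), T1), ref(map(B, map(nat, ref(nat))))) ≐ map(map(E, map(char, map(R, unit))), ref(map(map(E, char), R))). Substituting into the earlier binding gives C := map(nat, ref(nat)).
Decompose map/2: A ≐ bool,  map(bool, map(char, bool)) ≐ T2.
Bind A := bool; no other remaining equation mentions A.
Bind T2 := map(bool, map(char, bool)); substituting into the remaining equation gives: map(map(map(map(bool, map(char, bool)), nat), T1), ref(map(B, map(nat, ref(nat))))) ≐ map(map(E, map(char, map(R, unit))), ref(map(map(E, char), R))).
Decompose map/2: map(map(map(bool, map(char, bool)), nat), T1) ≐ map(E, map(char, map(R, unit))),  ref(map(B, map(nat, ref(nat)))) ≐ ref(map(map(E, char), R)).
Decompose map/2: map(map(bool, map(char, bool)), nat) ≐ E,  T1 ≐ map(char, map(R, unit)).
Bind E := map(map(bool, map(char, bool)), nat); substituting into the one remaining equation that mentions E gives: ref(map(B, map(nat, ref(nat)))) ≐ ref(map(map(map(map(bool, map(char, bool)), nat), char), R)).
Bind T1 := map(char, map(R, unit)); no other remaining equation mentions T1.
Decompose ref/1: map(B, map(nat, ref(nat))) ≐ map(map(map(map(bool, map(char, bool)), nat), char), R).
Decompose map/2: B ≐ map(map(map(bool, map(char, bool)), nat), char),  map(nat, ref(nat)) ≐ R.
Bind B := map(map(map(bool, map(char, bool)), nat), char); no other remaining equation mentions B.
Bind R := map(nat, ref(nat)). Substituting into the earlier binding gives T1 := map(char, map(map(nat, ref(nat)), unit)).
MGU = { C -> map(nat, ref(nat)), S -> nat, A -> bool, T2 -> map(bool, map(char, bool)), E -> map(map(bool, map(char, bool)), nat), T1 -> map(char, map(map(nat, ref(nat)), unit)), B -> map(map(map(bool, map(char, bool)), nat), char), R -> map(nat, ref(nat)) }, so B -> map(map(map(bool, map(char, bool)), nat), char).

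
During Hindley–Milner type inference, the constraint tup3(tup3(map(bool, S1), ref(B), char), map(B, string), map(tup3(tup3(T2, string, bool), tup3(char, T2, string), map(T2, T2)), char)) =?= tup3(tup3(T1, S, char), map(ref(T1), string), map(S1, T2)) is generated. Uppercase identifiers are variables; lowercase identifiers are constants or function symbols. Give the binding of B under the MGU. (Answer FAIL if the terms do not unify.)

Decompose tup3/3: tup3(map(bool, S1), ref(B), char) =?= tup3(T1, S, char),  map(B, string) =?= map(ref(T1), string),  map(tup3(tup3(T2, string, bool), tup3(char, T2, string), map(T2, T2)), char) =?= map(S1, T2).
Decompose tup3/3: map(bool, S1) =?= T1,  ref(B) =?= S,  char =?= char.
Bind T1 := map(bool, S1); substituting into the one remaining equation that mentions T1 gives: map(B, string) =?= map(ref(map(bool, S1)), string).
Bind S := ref(B); no other remaining equation mentions S.
Delete trivial equation char =?= char.
Decompose map/2: B =?= ref(map(bool, S1)),  string =?= string.
Bind B := ref(map(bool, S1)); no other remaining equation mentions B. Substituting into the earlier binding gives S := ref(ref(map(bool, S1))).
Delete trivial equation string =?= string.
Decompose map/2: tup3(tup3(T2, string, bool), tup3(char, T2, string), map(T2, T2)) =?= S1,  char =?= T2.
Bind S1 := tup3(tup3(T2, string, bool), tup3(char, T2, string), map(T2, T2)); no other remaining equation mentions S1. Substituting into the earlier bindings gives T1 := map(bool, tup3(tup3(T2, string, bool), tup3(char, T2, string), map(T2, T2))), S := ref(ref(map(bool, tup3(tup3(T2, string, bool), tup3(char, T2, string), map(T2, T2))))), B := ref(map(bool, tup3(tup3(T2, string, bool), tup3(char, T2, string), map(T2, T2)))).
Bind T2 := char. Substituting into the earlier bindings gives T1 := map(bool, tup3(tup3(char, string, bool), tup3(char, char, string), map(char, char))), S := ref(ref(map(bool, tup3(tup3(char, string, bool), tup3(char, char, string), map(char, char))))), B := ref(map(bool, tup3(tup3(char, string, bool), tup3(char, char, string), map(char, char)))), S1 := tup3(tup3(char, string, bool), tup3(char, char, string), map(char, char)).
MGU = { T1 -> map(bool, tup3(tup3(char, string, bool), tup3(char, char, string), map(char, char))), S -> ref(ref(map(bool, tup3(tup3(char, string, bool), tup3(char, char, string), map(char, char))))), B -> ref(map(bool, tup3(tup3(char, string, bool), tup3(char, char, string), map(char, char)))), S1 -> tup3(tup3(char, string, bool), tup3(char, char, string), map(char, char)), T2 -> char }, so B -> ref(map(bool, tup3(tup3(char, string, bool), tup3(char, char, string), map(char, char)))).

ref(map(bool, tup3(tup3(char, string, bool), tup3(char, char, string), map(char, char))))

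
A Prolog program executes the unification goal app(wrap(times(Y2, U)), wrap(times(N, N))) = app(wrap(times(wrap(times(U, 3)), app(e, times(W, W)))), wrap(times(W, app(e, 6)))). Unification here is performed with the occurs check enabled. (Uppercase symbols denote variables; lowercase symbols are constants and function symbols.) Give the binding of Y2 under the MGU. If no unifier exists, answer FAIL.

wrap(times(app(e, times(app(e, 6), app(e, 6))), 3))

Decompose app/2: wrap(times(Y2, U)) = wrap(times(wrap(times(U, 3)), app(e, times(W, W)))),  wrap(times(N, N)) = wrap(times(W, app(e, 6))).
Decompose wrap/1: times(Y2, U) = times(wrap(times(U, 3)), app(e, times(W, W))).
Decompose times/2: Y2 = wrap(times(U, 3)),  U = app(e, times(W, W)).
Bind Y2 := wrap(times(U, 3)); no other remaining equation mentions Y2.
Bind U := app(e, times(W, W)); no other remaining equation mentions U. Substituting into the earlier binding gives Y2 := wrap(times(app(e, times(W, W)), 3)).
Decompose wrap/1: times(N, N) = times(W, app(e, 6)).
Decompose times/2: N = W,  N = app(e, 6).
Bind N := W; substituting into the remaining equation gives: W = app(e, 6).
Bind W := app(e, 6). Substituting into the earlier bindings gives Y2 := wrap(times(app(e, times(app(e, 6), app(e, 6))), 3)), U := app(e, times(app(e, 6), app(e, 6))), N := app(e, 6).
MGU = { Y2 ↦ wrap(times(app(e, times(app(e, 6), app(e, 6))), 3)), U ↦ app(e, times(app(e, 6), app(e, 6))), N ↦ app(e, 6), W ↦ app(e, 6) }, so Y2 ↦ wrap(times(app(e, times(app(e, 6), app(e, 6))), 3)).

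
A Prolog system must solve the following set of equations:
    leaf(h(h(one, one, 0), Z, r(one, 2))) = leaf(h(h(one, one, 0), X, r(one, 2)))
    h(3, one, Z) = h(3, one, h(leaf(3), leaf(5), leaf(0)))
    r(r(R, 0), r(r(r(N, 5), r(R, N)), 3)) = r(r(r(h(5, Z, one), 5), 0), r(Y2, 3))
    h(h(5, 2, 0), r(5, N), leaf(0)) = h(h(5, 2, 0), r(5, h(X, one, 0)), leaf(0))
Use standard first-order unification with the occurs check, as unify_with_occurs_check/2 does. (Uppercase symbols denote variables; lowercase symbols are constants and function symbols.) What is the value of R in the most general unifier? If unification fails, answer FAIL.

Decompose leaf/1: h(h(one, one, 0), Z, r(one, 2)) = h(h(one, one, 0), X, r(one, 2)).
Decompose h/3: h(one, one, 0) = h(one, one, 0),  Z = X,  r(one, 2) = r(one, 2).
Delete trivial equation h(one, one, 0) = h(one, one, 0).
Bind Z := X; substituting into the 2 remaining equations that mention Z gives: h(3, one, X) = h(3, one, h(leaf(3), leaf(5), leaf(0))),  r(r(R, 0), r(r(r(N, 5), r(R, N)), 3)) = r(r(r(h(5, X, one), 5), 0), r(Y2, 3)).
Delete trivial equation r(one, 2) = r(one, 2).
Decompose h/3: 3 = 3,  one = one,  X = h(leaf(3), leaf(5), leaf(0)).
Delete trivial equation 3 = 3.
Delete trivial equation one = one.
Bind X := h(leaf(3), leaf(5), leaf(0)); substituting into the remaining equations gives: r(r(R, 0), r(r(r(N, 5), r(R, N)), 3)) = r(r(r(h(5, h(leaf(3), leaf(5), leaf(0)), one), 5), 0), r(Y2, 3)),  h(h(5, 2, 0), r(5, N), leaf(0)) = h(h(5, 2, 0), r(5, h(h(leaf(3), leaf(5), leaf(0)), one, 0)), leaf(0)). Substituting into the earlier binding gives Z := h(leaf(3), leaf(5), leaf(0)).
Decompose r/2: r(R, 0) = r(r(h(5, h(leaf(3), leaf(5), leaf(0)), one), 5), 0),  r(r(r(N, 5), r(R, N)), 3) = r(Y2, 3).
Decompose r/2: R = r(h(5, h(leaf(3), leaf(5), leaf(0)), one), 5),  0 = 0.
Bind R := r(h(5, h(leaf(3), leaf(5), leaf(0)), one), 5); substituting into the one remaining equation that mentions R gives: r(r(r(N, 5), r(r(h(5, h(leaf(3), leaf(5), leaf(0)), one), 5), N)), 3) = r(Y2, 3).
Delete trivial equation 0 = 0.
Decompose r/2: r(r(N, 5), r(r(h(5, h(leaf(3), leaf(5), leaf(0)), one), 5), N)) = Y2,  3 = 3.
Bind Y2 := r(r(N, 5), r(r(h(5, h(leaf(3), leaf(5), leaf(0)), one), 5), N)); no other remaining equation mentions Y2.
Delete trivial equation 3 = 3.
Decompose h/3: h(5, 2, 0) = h(5, 2, 0),  r(5, N) = r(5, h(h(leaf(3), leaf(5), leaf(0)), one, 0)),  leaf(0) = leaf(0).
Delete trivial equation h(5, 2, 0) = h(5, 2, 0).
Decompose r/2: 5 = 5,  N = h(h(leaf(3), leaf(5), leaf(0)), one, 0).
Delete trivial equation 5 = 5.
Bind N := h(h(leaf(3), leaf(5), leaf(0)), one, 0); no other remaining equation mentions N. Substituting into the earlier binding gives Y2 := r(r(h(h(leaf(3), leaf(5), leaf(0)), one, 0), 5), r(r(h(5, h(leaf(3), leaf(5), leaf(0)), one), 5), h(h(leaf(3), leaf(5), leaf(0)), one, 0))).
Delete trivial equation leaf(0) = leaf(0).
MGU = { Z -> h(leaf(3), leaf(5), leaf(0)), X -> h(leaf(3), leaf(5), leaf(0)), R -> r(h(5, h(leaf(3), leaf(5), leaf(0)), one), 5), Y2 -> r(r(h(h(leaf(3), leaf(5), leaf(0)), one, 0), 5), r(r(h(5, h(leaf(3), leaf(5), leaf(0)), one), 5), h(h(leaf(3), leaf(5), leaf(0)), one, 0))), N -> h(h(leaf(3), leaf(5), leaf(0)), one, 0) }, so R -> r(h(5, h(leaf(3), leaf(5), leaf(0)), one), 5).

r(h(5, h(leaf(3), leaf(5), leaf(0)), one), 5)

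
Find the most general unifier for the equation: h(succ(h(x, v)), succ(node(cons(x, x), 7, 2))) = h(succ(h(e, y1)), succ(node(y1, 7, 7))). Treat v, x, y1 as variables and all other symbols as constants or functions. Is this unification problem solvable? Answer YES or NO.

Decompose h/2: succ(h(x, v)) = succ(h(e, y1)),  succ(node(cons(x, x), 7, 2)) = succ(node(y1, 7, 7)).
Decompose succ/1: h(x, v) = h(e, y1).
Decompose h/2: x = e,  v = y1.
Bind x := e; substituting into the one remaining equation that mentions x gives: succ(node(cons(e, e), 7, 2)) = succ(node(y1, 7, 7)).
Bind v := y1; no other remaining equation mentions v.
Decompose succ/1: node(cons(e, e), 7, 2) = node(y1, 7, 7).
Decompose node/3: cons(e, e) = y1,  7 = 7,  2 = 7.
Bind y1 := cons(e, e); no other remaining equation mentions y1. Substituting into the earlier binding gives v := cons(e, e).
Delete trivial equation 7 = 7.
Clash: constants 2 and 7 differ; no unifier exists.

NO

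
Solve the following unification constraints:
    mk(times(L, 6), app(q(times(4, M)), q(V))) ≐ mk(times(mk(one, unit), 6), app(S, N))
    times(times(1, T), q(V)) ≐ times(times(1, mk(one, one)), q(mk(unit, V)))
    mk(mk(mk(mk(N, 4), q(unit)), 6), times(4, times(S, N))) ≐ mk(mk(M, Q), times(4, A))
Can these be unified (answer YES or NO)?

Decompose mk/2: times(L, 6) ≐ times(mk(one, unit), 6),  app(q(times(4, M)), q(V)) ≐ app(S, N).
Decompose times/2: L ≐ mk(one, unit),  6 ≐ 6.
Bind L := mk(one, unit); no other remaining equation mentions L.
Delete trivial equation 6 ≐ 6.
Decompose app/2: q(times(4, M)) ≐ S,  q(V) ≐ N.
Bind S := q(times(4, M)); substituting into the one remaining equation that mentions S gives: mk(mk(mk(mk(N, 4), q(unit)), 6), times(4, times(q(times(4, M)), N))) ≐ mk(mk(M, Q), times(4, A)).
Bind N := q(V); substituting into the one remaining equation that mentions N gives: mk(mk(mk(mk(q(V), 4), q(unit)), 6), times(4, times(q(times(4, M)), q(V)))) ≐ mk(mk(M, Q), times(4, A)).
Decompose times/2: times(1, T) ≐ times(1, mk(one, one)),  q(V) ≐ q(mk(unit, V)).
Decompose times/2: 1 ≐ 1,  T ≐ mk(one, one).
Delete trivial equation 1 ≐ 1.
Bind T := mk(one, one); no other remaining equation mentions T.
Decompose q/1: V ≐ mk(unit, V).
Occurs check fails: V occurs in mk(unit, V); the equation V ≐ mk(unit, V) has no finite solution.

NO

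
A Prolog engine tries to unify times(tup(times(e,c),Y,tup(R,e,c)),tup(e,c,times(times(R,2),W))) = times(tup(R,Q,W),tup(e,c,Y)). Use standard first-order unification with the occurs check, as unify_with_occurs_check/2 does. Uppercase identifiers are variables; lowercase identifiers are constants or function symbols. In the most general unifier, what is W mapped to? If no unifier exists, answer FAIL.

Decompose times/2: tup(times(e,c),Y,tup(R,e,c)) = tup(R,Q,W),  tup(e,c,times(times(R,2),W)) = tup(e,c,Y).
Decompose tup/3: times(e,c) = R,  Y = Q,  tup(R,e,c) = W.
Bind R := times(e,c); substituting into the 2 remaining equations that mention R gives: tup(times(e,c),e,c) = W,  tup(e,c,times(times(times(e,c),2),W)) = tup(e,c,Y).
Bind Y := Q; substituting into the one remaining equation that mentions Y gives: tup(e,c,times(times(times(e,c),2),W)) = tup(e,c,Q).
Bind W := tup(times(e,c),e,c); substituting into the remaining equation gives: tup(e,c,times(times(times(e,c),2),tup(times(e,c),e,c))) = tup(e,c,Q).
Decompose tup/3: e = e,  c = c,  times(times(times(e,c),2),tup(times(e,c),e,c)) = Q.
Delete trivial equation e = e.
Delete trivial equation c = c.
Bind Q := times(times(times(e,c),2),tup(times(e,c),e,c)). Substituting into the earlier binding gives Y := times(times(times(e,c),2),tup(times(e,c),e,c)).
MGU = { R = times(e,c), Y = times(times(times(e,c),2),tup(times(e,c),e,c)), W = tup(times(e,c),e,c), Q = times(times(times(e,c),2),tup(times(e,c),e,c)) }, so W = tup(times(e,c),e,c).

tup(times(e,c),e,c)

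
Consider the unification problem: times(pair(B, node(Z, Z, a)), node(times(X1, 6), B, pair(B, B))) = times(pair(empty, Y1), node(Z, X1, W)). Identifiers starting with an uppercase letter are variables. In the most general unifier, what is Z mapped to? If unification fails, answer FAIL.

Decompose times/2: pair(B, node(Z, Z, a)) = pair(empty, Y1),  node(times(X1, 6), B, pair(B, B)) = node(Z, X1, W).
Decompose pair/2: B = empty,  node(Z, Z, a) = Y1.
Bind B := empty; substituting into the one remaining equation that mentions B gives: node(times(X1, 6), empty, pair(empty, empty)) = node(Z, X1, W).
Bind Y1 := node(Z, Z, a); no other remaining equation mentions Y1.
Decompose node/3: times(X1, 6) = Z,  empty = X1,  pair(empty, empty) = W.
Bind Z := times(X1, 6); no other remaining equation mentions Z. Substituting into the earlier binding gives Y1 := node(times(X1, 6), times(X1, 6), a).
Bind X1 := empty; no other remaining equation mentions X1. Substituting into the earlier bindings gives Y1 := node(times(empty, 6), times(empty, 6), a), Z := times(empty, 6).
Bind W := pair(empty, empty).
MGU = { B ↦ empty, Y1 ↦ node(times(empty, 6), times(empty, 6), a), Z ↦ times(empty, 6), X1 ↦ empty, W ↦ pair(empty, empty) }, so Z ↦ times(empty, 6).

times(empty, 6)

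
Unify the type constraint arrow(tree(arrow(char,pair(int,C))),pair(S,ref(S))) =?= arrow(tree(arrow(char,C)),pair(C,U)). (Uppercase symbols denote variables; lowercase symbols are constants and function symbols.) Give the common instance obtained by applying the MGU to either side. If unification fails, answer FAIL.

FAIL

Decompose arrow/2: tree(arrow(char,pair(int,C))) =?= tree(arrow(char,C)),  pair(S,ref(S)) =?= pair(C,U).
Decompose tree/1: arrow(char,pair(int,C)) =?= arrow(char,C).
Decompose arrow/2: char =?= char,  pair(int,C) =?= C.
Delete trivial equation char =?= char.
Occurs check fails: C occurs in pair(int,C); the equation C =?= pair(int,C) has no finite solution.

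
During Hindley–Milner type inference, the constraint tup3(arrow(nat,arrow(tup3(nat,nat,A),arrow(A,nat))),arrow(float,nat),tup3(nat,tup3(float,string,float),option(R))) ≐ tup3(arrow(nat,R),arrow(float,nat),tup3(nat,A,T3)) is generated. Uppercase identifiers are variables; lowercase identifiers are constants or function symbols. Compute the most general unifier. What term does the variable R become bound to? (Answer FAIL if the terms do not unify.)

Decompose tup3/3: arrow(nat,arrow(tup3(nat,nat,A),arrow(A,nat))) ≐ arrow(nat,R),  arrow(float,nat) ≐ arrow(float,nat),  tup3(nat,tup3(float,string,float),option(R)) ≐ tup3(nat,A,T3).
Decompose arrow/2: nat ≐ nat,  arrow(tup3(nat,nat,A),arrow(A,nat)) ≐ R.
Delete trivial equation nat ≐ nat.
Bind R := arrow(tup3(nat,nat,A),arrow(A,nat)); substituting into the one remaining equation that mentions R gives: tup3(nat,tup3(float,string,float),option(arrow(tup3(nat,nat,A),arrow(A,nat)))) ≐ tup3(nat,A,T3).
Delete trivial equation arrow(float,nat) ≐ arrow(float,nat).
Decompose tup3/3: nat ≐ nat,  tup3(float,string,float) ≐ A,  option(arrow(tup3(nat,nat,A),arrow(A,nat))) ≐ T3.
Delete trivial equation nat ≐ nat.
Bind A := tup3(float,string,float); substituting into the remaining equation gives: option(arrow(tup3(nat,nat,tup3(float,string,float)),arrow(tup3(float,string,float),nat))) ≐ T3. Substituting into the earlier binding gives R := arrow(tup3(nat,nat,tup3(float,string,float)),arrow(tup3(float,string,float),nat)).
Bind T3 := option(arrow(tup3(nat,nat,tup3(float,string,float)),arrow(tup3(float,string,float),nat))).
MGU = { R -> arrow(tup3(nat,nat,tup3(float,string,float)),arrow(tup3(float,string,float),nat)), A -> tup3(float,string,float), T3 -> option(arrow(tup3(nat,nat,tup3(float,string,float)),arrow(tup3(float,string,float),nat))) }, so R -> arrow(tup3(nat,nat,tup3(float,string,float)),arrow(tup3(float,string,float),nat)).

arrow(tup3(nat,nat,tup3(float,string,float)),arrow(tup3(float,string,float),nat))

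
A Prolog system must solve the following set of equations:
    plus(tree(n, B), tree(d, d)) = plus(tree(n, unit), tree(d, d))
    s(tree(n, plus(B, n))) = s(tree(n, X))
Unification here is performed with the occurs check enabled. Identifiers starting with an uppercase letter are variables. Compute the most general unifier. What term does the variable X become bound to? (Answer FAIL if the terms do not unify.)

plus(unit, n)

Decompose plus/2: tree(n, B) = tree(n, unit),  tree(d, d) = tree(d, d).
Decompose tree/2: n = n,  B = unit.
Delete trivial equation n = n.
Bind B := unit; substituting into the one remaining equation that mentions B gives: s(tree(n, plus(unit, n))) = s(tree(n, X)).
Delete trivial equation tree(d, d) = tree(d, d).
Decompose s/1: tree(n, plus(unit, n)) = tree(n, X).
Decompose tree/2: n = n,  plus(unit, n) = X.
Delete trivial equation n = n.
Bind X := plus(unit, n).
MGU = { B ↦ unit, X ↦ plus(unit, n) }, so X ↦ plus(unit, n).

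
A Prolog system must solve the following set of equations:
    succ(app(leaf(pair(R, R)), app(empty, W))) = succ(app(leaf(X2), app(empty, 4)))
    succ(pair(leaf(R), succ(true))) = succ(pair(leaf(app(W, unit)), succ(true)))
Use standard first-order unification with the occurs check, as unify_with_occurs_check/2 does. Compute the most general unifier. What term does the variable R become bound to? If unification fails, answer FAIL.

Decompose succ/1: app(leaf(pair(R, R)), app(empty, W)) = app(leaf(X2), app(empty, 4)).
Decompose app/2: leaf(pair(R, R)) = leaf(X2),  app(empty, W) = app(empty, 4).
Decompose leaf/1: pair(R, R) = X2.
Bind X2 := pair(R, R); no other remaining equation mentions X2.
Decompose app/2: empty = empty,  W = 4.
Delete trivial equation empty = empty.
Bind W := 4; substituting into the remaining equation gives: succ(pair(leaf(R), succ(true))) = succ(pair(leaf(app(4, unit)), succ(true))).
Decompose succ/1: pair(leaf(R), succ(true)) = pair(leaf(app(4, unit)), succ(true)).
Decompose pair/2: leaf(R) = leaf(app(4, unit)),  succ(true) = succ(true).
Decompose leaf/1: R = app(4, unit).
Bind R := app(4, unit); no other remaining equation mentions R. Substituting into the earlier binding gives X2 := pair(app(4, unit), app(4, unit)).
Delete trivial equation succ(true) = succ(true).
MGU = { X2 = pair(app(4, unit), app(4, unit)), W = 4, R = app(4, unit) }, so R = app(4, unit).

app(4, unit)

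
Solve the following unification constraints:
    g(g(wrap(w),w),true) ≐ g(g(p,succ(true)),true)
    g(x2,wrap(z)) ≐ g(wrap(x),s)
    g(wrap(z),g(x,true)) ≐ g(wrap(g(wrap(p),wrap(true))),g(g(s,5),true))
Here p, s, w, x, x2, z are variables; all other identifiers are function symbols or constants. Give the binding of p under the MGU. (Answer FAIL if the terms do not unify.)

Decompose g/2: g(wrap(w),w) ≐ g(p,succ(true)),  true ≐ true.
Decompose g/2: wrap(w) ≐ p,  w ≐ succ(true).
Bind p := wrap(w); substituting into the one remaining equation that mentions p gives: g(wrap(z),g(x,true)) ≐ g(wrap(g(wrap(wrap(w)),wrap(true))),g(g(s,5),true)).
Bind w := succ(true); substituting into the one remaining equation that mentions w gives: g(wrap(z),g(x,true)) ≐ g(wrap(g(wrap(wrap(succ(true))),wrap(true))),g(g(s,5),true)). Substituting into the earlier binding gives p := wrap(succ(true)).
Delete trivial equation true ≐ true.
Decompose g/2: x2 ≐ wrap(x),  wrap(z) ≐ s.
Bind x2 := wrap(x); no other remaining equation mentions x2.
Bind s := wrap(z); substituting into the remaining equation gives: g(wrap(z),g(x,true)) ≐ g(wrap(g(wrap(wrap(succ(true))),wrap(true))),g(g(wrap(z),5),true)).
Decompose g/2: wrap(z) ≐ wrap(g(wrap(wrap(succ(true))),wrap(true))),  g(x,true) ≐ g(g(wrap(z),5),true).
Decompose wrap/1: z ≐ g(wrap(wrap(succ(true))),wrap(true)).
Bind z := g(wrap(wrap(succ(true))),wrap(true)); substituting into the remaining equation gives: g(x,true) ≐ g(g(wrap(g(wrap(wrap(succ(true))),wrap(true))),5),true). Substituting into the earlier binding gives s := wrap(g(wrap(wrap(succ(true))),wrap(true))).
Decompose g/2: x ≐ g(wrap(g(wrap(wrap(succ(true))),wrap(true))),5),  true ≐ true.
Bind x := g(wrap(g(wrap(wrap(succ(true))),wrap(true))),5); no other remaining equation mentions x. Substituting into the earlier binding gives x2 := wrap(g(wrap(g(wrap(wrap(succ(true))),wrap(true))),5)).
Delete trivial equation true ≐ true.
MGU = { p -> wrap(succ(true)), w -> succ(true), x2 -> wrap(g(wrap(g(wrap(wrap(succ(true))),wrap(true))),5)), s -> wrap(g(wrap(wrap(succ(true))),wrap(true))), z -> g(wrap(wrap(succ(true))),wrap(true)), x -> g(wrap(g(wrap(wrap(succ(true))),wrap(true))),5) }, so p -> wrap(succ(true)).

wrap(succ(true))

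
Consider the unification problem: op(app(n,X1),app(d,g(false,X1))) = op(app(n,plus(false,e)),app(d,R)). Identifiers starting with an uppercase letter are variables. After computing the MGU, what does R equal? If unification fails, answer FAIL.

g(false,plus(false,e))

Decompose op/2: app(n,X1) = app(n,plus(false,e)),  app(d,g(false,X1)) = app(d,R).
Decompose app/2: n = n,  X1 = plus(false,e).
Delete trivial equation n = n.
Bind X1 := plus(false,e); substituting into the remaining equation gives: app(d,g(false,plus(false,e))) = app(d,R).
Decompose app/2: d = d,  g(false,plus(false,e)) = R.
Delete trivial equation d = d.
Bind R := g(false,plus(false,e)).
MGU = { X1 ↦ plus(false,e), R ↦ g(false,plus(false,e)) }, so R ↦ g(false,plus(false,e)).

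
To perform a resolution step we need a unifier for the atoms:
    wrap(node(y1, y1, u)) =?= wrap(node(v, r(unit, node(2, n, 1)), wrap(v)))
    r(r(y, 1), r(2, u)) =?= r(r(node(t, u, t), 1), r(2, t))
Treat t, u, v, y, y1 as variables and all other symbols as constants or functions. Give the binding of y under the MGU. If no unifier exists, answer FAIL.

node(wrap(r(unit, node(2, n, 1))), wrap(r(unit, node(2, n, 1))), wrap(r(unit, node(2, n, 1))))

Decompose wrap/1: node(y1, y1, u) =?= node(v, r(unit, node(2, n, 1)), wrap(v)).
Decompose node/3: y1 =?= v,  y1 =?= r(unit, node(2, n, 1)),  u =?= wrap(v).
Bind y1 := v; substituting into the one remaining equation that mentions y1 gives: v =?= r(unit, node(2, n, 1)).
Bind v := r(unit, node(2, n, 1)); substituting into the one remaining equation that mentions v gives: u =?= wrap(r(unit, node(2, n, 1))). Substituting into the earlier binding gives y1 := r(unit, node(2, n, 1)).
Bind u := wrap(r(unit, node(2, n, 1))); substituting into the remaining equation gives: r(r(y, 1), r(2, wrap(r(unit, node(2, n, 1))))) =?= r(r(node(t, wrap(r(unit, node(2, n, 1))), t), 1), r(2, t)).
Decompose r/2: r(y, 1) =?= r(node(t, wrap(r(unit, node(2, n, 1))), t), 1),  r(2, wrap(r(unit, node(2, n, 1)))) =?= r(2, t).
Decompose r/2: y =?= node(t, wrap(r(unit, node(2, n, 1))), t),  1 =?= 1.
Bind y := node(t, wrap(r(unit, node(2, n, 1))), t); no other remaining equation mentions y.
Delete trivial equation 1 =?= 1.
Decompose r/2: 2 =?= 2,  wrap(r(unit, node(2, n, 1))) =?= t.
Delete trivial equation 2 =?= 2.
Bind t := wrap(r(unit, node(2, n, 1))). Substituting into the earlier binding gives y := node(wrap(r(unit, node(2, n, 1))), wrap(r(unit, node(2, n, 1))), wrap(r(unit, node(2, n, 1)))).
MGU = { y1 ↦ r(unit, node(2, n, 1)), v ↦ r(unit, node(2, n, 1)), u ↦ wrap(r(unit, node(2, n, 1))), y ↦ node(wrap(r(unit, node(2, n, 1))), wrap(r(unit, node(2, n, 1))), wrap(r(unit, node(2, n, 1)))), t ↦ wrap(r(unit, node(2, n, 1))) }, so y ↦ node(wrap(r(unit, node(2, n, 1))), wrap(r(unit, node(2, n, 1))), wrap(r(unit, node(2, n, 1)))).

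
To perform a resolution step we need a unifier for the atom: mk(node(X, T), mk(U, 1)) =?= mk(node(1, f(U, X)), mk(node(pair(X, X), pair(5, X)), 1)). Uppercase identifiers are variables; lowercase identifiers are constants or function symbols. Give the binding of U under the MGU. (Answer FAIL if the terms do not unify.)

Decompose mk/2: node(X, T) =?= node(1, f(U, X)),  mk(U, 1) =?= mk(node(pair(X, X), pair(5, X)), 1).
Decompose node/2: X =?= 1,  T =?= f(U, X).
Bind X := 1; substituting into the remaining equations gives: T =?= f(U, 1),  mk(U, 1) =?= mk(node(pair(1, 1), pair(5, 1)), 1).
Bind T := f(U, 1); no other remaining equation mentions T.
Decompose mk/2: U =?= node(pair(1, 1), pair(5, 1)),  1 =?= 1.
Bind U := node(pair(1, 1), pair(5, 1)); no other remaining equation mentions U. Substituting into the earlier binding gives T := f(node(pair(1, 1), pair(5, 1)), 1).
Delete trivial equation 1 =?= 1.
MGU = { X -> 1, T -> f(node(pair(1, 1), pair(5, 1)), 1), U -> node(pair(1, 1), pair(5, 1)) }, so U -> node(pair(1, 1), pair(5, 1)).

node(pair(1, 1), pair(5, 1))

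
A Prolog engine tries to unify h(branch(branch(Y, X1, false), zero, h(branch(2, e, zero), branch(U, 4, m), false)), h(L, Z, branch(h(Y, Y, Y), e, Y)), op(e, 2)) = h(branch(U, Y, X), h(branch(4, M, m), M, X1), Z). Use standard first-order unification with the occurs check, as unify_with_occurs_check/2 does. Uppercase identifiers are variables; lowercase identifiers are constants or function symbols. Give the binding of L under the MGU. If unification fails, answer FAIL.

branch(4, op(e, 2), m)

Decompose h/3: branch(branch(Y, X1, false), zero, h(branch(2, e, zero), branch(U, 4, m), false)) = branch(U, Y, X),  h(L, Z, branch(h(Y, Y, Y), e, Y)) = h(branch(4, M, m), M, X1),  op(e, 2) = Z.
Decompose branch/3: branch(Y, X1, false) = U,  zero = Y,  h(branch(2, e, zero), branch(U, 4, m), false) = X.
Bind U := branch(Y, X1, false); substituting into the one remaining equation that mentions U gives: h(branch(2, e, zero), branch(branch(Y, X1, false), 4, m), false) = X.
Bind Y := zero; substituting into the 2 remaining equations that mention Y gives: h(branch(2, e, zero), branch(branch(zero, X1, false), 4, m), false) = X,  h(L, Z, branch(h(zero, zero, zero), e, zero)) = h(branch(4, M, m), M, X1). Substituting into the earlier binding gives U := branch(zero, X1, false).
Bind X := h(branch(2, e, zero), branch(branch(zero, X1, false), 4, m), false); no other remaining equation mentions X.
Decompose h/3: L = branch(4, M, m),  Z = M,  branch(h(zero, zero, zero), e, zero) = X1.
Bind L := branch(4, M, m); no other remaining equation mentions L.
Bind Z := M; substituting into the one remaining equation that mentions Z gives: op(e, 2) = M.
Bind X1 := branch(h(zero, zero, zero), e, zero); no other remaining equation mentions X1. Substituting into the earlier bindings gives U := branch(zero, branch(h(zero, zero, zero), e, zero), false), X := h(branch(2, e, zero), branch(branch(zero, branch(h(zero, zero, zero), e, zero), false), 4, m), false).
Bind M := op(e, 2). Substituting into the earlier bindings gives L := branch(4, op(e, 2), m), Z := op(e, 2).
MGU = { U ↦ branch(zero, branch(h(zero, zero, zero), e, zero), false), Y ↦ zero, X ↦ h(branch(2, e, zero), branch(branch(zero, branch(h(zero, zero, zero), e, zero), false), 4, m), false), L ↦ branch(4, op(e, 2), m), Z ↦ op(e, 2), X1 ↦ branch(h(zero, zero, zero), e, zero), M ↦ op(e, 2) }, so L ↦ branch(4, op(e, 2), m).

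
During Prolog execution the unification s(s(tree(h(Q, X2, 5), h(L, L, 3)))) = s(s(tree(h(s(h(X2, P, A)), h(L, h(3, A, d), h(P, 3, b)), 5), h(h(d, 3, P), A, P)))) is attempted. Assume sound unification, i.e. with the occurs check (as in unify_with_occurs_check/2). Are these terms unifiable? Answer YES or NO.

Decompose s/1: s(tree(h(Q, X2, 5), h(L, L, 3))) = s(tree(h(s(h(X2, P, A)), h(L, h(3, A, d), h(P, 3, b)), 5), h(h(d, 3, P), A, P))).
Decompose s/1: tree(h(Q, X2, 5), h(L, L, 3)) = tree(h(s(h(X2, P, A)), h(L, h(3, A, d), h(P, 3, b)), 5), h(h(d, 3, P), A, P)).
Decompose tree/2: h(Q, X2, 5) = h(s(h(X2, P, A)), h(L, h(3, A, d), h(P, 3, b)), 5),  h(L, L, 3) = h(h(d, 3, P), A, P).
Decompose h/3: Q = s(h(X2, P, A)),  X2 = h(L, h(3, A, d), h(P, 3, b)),  5 = 5.
Bind Q := s(h(X2, P, A)); no other remaining equation mentions Q.
Bind X2 := h(L, h(3, A, d), h(P, 3, b)); no other remaining equation mentions X2. Substituting into the earlier binding gives Q := s(h(h(L, h(3, A, d), h(P, 3, b)), P, A)).
Delete trivial equation 5 = 5.
Decompose h/3: L = h(d, 3, P),  L = A,  3 = P.
Bind L := h(d, 3, P); substituting into the one remaining equation that mentions L gives: h(d, 3, P) = A. Substituting into the earlier bindings gives Q := s(h(h(h(d, 3, P), h(3, A, d), h(P, 3, b)), P, A)), X2 := h(h(d, 3, P), h(3, A, d), h(P, 3, b)).
Bind A := h(d, 3, P); no other remaining equation mentions A. Substituting into the earlier bindings gives Q := s(h(h(h(d, 3, P), h(3, h(d, 3, P), d), h(P, 3, b)), P, h(d, 3, P))), X2 := h(h(d, 3, P), h(3, h(d, 3, P), d), h(P, 3, b)).
Bind P := 3. Substituting into the earlier bindings gives Q := s(h(h(h(d, 3, 3), h(3, h(d, 3, 3), d), h(3, 3, b)), 3, h(d, 3, 3))), X2 := h(h(d, 3, 3), h(3, h(d, 3, 3), d), h(3, 3, b)), L := h(d, 3, 3), A := h(d, 3, 3).
No equations remain and no clash or occurs-check failure arose, so a unifier exists.

YES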